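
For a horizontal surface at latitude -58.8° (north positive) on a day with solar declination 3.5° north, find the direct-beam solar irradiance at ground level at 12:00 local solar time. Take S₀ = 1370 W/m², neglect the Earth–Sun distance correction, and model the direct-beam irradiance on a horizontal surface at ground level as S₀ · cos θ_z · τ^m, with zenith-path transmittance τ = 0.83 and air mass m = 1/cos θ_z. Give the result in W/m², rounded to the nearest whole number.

Hour angle H = 15° × (12 − 12) = 0.00°.
cos θ_z = sin(-58.8°) sin(3.5°) + cos(-58.8°) cos(3.5°) cos(0.00°) = -0.0522 + 0.5171 = 0.4649.
Air mass m = 1/cos θ_z = 1/0.4649 = 2.151; τ^m = 0.83^2.151 = 0.6698.
Surface direct beam = 1370 × 0.4649 × 0.6698 = 426.60 W/m².

427 W/m²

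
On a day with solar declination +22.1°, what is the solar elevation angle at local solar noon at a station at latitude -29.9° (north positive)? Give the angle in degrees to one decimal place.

38.0°

At local solar noon the hour angle is zero, so the elevation is 90° − |φ − δ| = 90° − |-29.9° − (22.1°)| = 90° − 52.0° = 38.0°.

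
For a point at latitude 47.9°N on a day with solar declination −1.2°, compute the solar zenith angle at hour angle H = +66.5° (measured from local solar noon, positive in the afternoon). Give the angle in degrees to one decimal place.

With φ = 47.9°, δ = -1.2°, H = 66.50°: sin φ sin δ = -0.0155, cos φ cos δ cos H = 0.2673, so cos θ_z = 0.2518.
θ_z = arccos(0.2518) = 75.42°.

75.4°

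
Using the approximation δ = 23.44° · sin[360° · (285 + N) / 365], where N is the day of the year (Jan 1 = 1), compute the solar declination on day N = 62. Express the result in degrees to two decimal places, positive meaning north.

360 × (285 + 62) / 365 = 342.247°; sin(342.247°) = -0.3049.
δ = 23.44 × -0.3049 = -7.147° ≈ -7.15°.

-7.15°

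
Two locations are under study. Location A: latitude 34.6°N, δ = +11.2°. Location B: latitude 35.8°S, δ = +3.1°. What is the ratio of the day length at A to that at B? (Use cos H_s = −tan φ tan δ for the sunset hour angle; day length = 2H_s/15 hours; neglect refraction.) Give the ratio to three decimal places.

A: H_s = arccos(−tan 34.6° · tan 11.2°) = 97.85°, so 2H_s/15 = 13.0467 h.
B: H_s = arccos(−tan -35.8° · tan 3.1°) = 87.76°, so 2H_s/15 = 11.7013 h.
Ratio A/B = 13.0467 / 11.7013 = 1.1150.

1.115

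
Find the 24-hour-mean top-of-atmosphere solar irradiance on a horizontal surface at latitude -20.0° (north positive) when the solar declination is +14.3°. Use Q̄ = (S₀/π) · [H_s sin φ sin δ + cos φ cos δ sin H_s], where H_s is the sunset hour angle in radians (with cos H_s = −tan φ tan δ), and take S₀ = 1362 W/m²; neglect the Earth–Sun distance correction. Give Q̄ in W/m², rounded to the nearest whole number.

The sunset hour angle satisfies cos H_s = −tan φ tan δ = 0.0928, giving H_s = 84.68°. In radians, H_s = 1.4779.
H_s sin φ sin δ = 1.4779 × -0.3420 × 0.2470 = -0.1248.
cos φ cos δ sin H_s = 0.9397 × 0.9690 × 0.9957 = 0.9067.
Q̄ = (1362/π) × (-0.1248 + 0.9067) = 433.54 × 0.7819 = 338.98 W/m².

339 W/m²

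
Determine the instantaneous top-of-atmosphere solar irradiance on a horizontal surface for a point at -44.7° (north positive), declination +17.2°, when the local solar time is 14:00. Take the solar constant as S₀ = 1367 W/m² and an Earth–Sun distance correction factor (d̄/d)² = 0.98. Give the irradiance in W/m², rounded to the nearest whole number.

509 W/m²

Hour angle H = 15° × (14 − 12) = 30.00°.
cos θ_z = sin φ sin δ + cos φ cos δ cos H = (-0.7034)(0.2957) + (0.7108)(0.9553)(0.8660) = 0.3800.
Top-of-atmosphere irradiance = S₀ (d̄/d)² cos θ_z = 1367 × 0.98 × 0.3800 = 509.07 W/m².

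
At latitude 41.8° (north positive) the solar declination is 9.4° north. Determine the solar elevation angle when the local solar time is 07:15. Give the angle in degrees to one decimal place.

Hour angle H = 15° × (7.25 − 12) = -71.25°.
With φ = 41.8°, δ = 9.4°, H = -71.25°: sin φ sin δ = 0.1089, cos φ cos δ cos H = 0.2364, so cos θ_z = 0.3453.
θ_z = arccos(0.3453) = 69.80°, so the elevation is 90° − 69.80° = 20.20°.

20.2°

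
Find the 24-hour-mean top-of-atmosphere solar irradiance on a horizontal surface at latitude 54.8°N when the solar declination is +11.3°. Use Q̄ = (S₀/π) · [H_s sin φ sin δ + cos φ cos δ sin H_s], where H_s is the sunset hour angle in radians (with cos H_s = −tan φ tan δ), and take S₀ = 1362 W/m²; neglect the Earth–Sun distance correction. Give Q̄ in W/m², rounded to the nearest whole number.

364 W/m²

The sunset hour angle satisfies cos H_s = −tan φ tan δ = -0.2833, giving H_s = 106.46°. In radians, H_s = 1.8581.
H_s sin φ sin δ = 1.8581 × 0.8171 × 0.1959 = 0.2974.
cos φ cos δ sin H_s = 0.5764 × 0.9806 × 0.9590 = 0.5420.
Q̄ = (1362/π) × (0.2974 + 0.5420) = 433.54 × 0.8394 = 363.91 W/m².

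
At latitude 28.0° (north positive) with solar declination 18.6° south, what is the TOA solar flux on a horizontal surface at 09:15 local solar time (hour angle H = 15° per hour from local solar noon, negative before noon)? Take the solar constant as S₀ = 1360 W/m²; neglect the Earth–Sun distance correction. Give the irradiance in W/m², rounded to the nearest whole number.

652 W/m²

Hour angle H = 15° × (9.25 − 12) = -41.25°.
cos θ_z = sin φ sin δ + cos φ cos δ cos H = (0.4695)(-0.3190) + (0.8829)(0.9478)(0.7518) = 0.4793.
Top-of-atmosphere irradiance = S₀ cos θ_z = 1360 × 0.4793 = 651.85 W/m².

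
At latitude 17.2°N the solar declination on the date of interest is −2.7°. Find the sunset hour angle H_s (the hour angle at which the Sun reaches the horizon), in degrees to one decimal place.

−tan φ tan δ = −(0.3096)(-0.0472) = 0.0146; H_s = arccos(0.0146) = 89.16°.

89.2°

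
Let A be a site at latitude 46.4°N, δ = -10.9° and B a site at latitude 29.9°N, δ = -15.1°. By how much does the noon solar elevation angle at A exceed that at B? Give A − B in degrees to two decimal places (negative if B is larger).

-12.30°

A: 90° − |46.4 − (-10.9)| = 32.70°.
B: 90° − |29.9 − (-15.1)| = 45.00°.
A − B = 32.70 − 45.00 = -12.30°.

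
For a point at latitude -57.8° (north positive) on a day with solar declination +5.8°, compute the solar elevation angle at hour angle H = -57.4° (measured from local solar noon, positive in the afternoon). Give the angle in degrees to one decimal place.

With φ = -57.8°, δ = 5.8°, H = -57.40°: sin φ sin δ = -0.0855, cos φ cos δ cos H = 0.2856, so cos θ_z = 0.2001.
θ_z = arccos(0.2001) = 78.46°, so the elevation is 90° − 78.46° = 11.54°.

11.5°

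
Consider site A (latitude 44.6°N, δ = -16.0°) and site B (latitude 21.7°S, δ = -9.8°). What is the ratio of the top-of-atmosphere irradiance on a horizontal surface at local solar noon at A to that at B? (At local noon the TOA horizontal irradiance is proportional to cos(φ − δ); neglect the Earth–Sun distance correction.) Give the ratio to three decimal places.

0.502

A: cos θ_z = cos(44.6° − (-16.0°)) = 0.4909.
B: cos θ_z = cos(-21.7° − (-9.8°)) = 0.9785.
Ratio A/B = 0.4909 / 0.9785 = 0.5017.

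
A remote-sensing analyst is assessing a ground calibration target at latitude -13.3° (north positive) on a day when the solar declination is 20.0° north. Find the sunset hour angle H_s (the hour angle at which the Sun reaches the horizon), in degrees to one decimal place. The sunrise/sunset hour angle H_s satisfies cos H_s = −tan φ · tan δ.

The sunset hour angle satisfies cos H_s = −tan φ tan δ = 0.0860, giving H_s = 85.07°.

85.1°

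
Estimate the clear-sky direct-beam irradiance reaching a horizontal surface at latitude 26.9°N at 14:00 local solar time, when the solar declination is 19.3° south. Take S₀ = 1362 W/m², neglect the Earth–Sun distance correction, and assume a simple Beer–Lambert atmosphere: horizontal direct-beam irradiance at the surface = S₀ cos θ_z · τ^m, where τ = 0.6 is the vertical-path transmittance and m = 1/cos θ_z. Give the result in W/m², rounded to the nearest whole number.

327 W/m²

Hour angle H = 15° × (14 − 12) = 30.00°.
With φ = 26.9°, δ = -19.3°, H = 30.00°: sin φ sin δ = -0.1495, cos φ cos δ cos H = 0.7289, so cos θ_z = 0.5794.
Air mass m = 1/cos θ_z = 1/0.5794 = 1.726; τ^m = 0.6^1.726 = 0.4141.
Surface direct beam = 1362 × 0.5794 × 0.4141 = 326.78 W/m².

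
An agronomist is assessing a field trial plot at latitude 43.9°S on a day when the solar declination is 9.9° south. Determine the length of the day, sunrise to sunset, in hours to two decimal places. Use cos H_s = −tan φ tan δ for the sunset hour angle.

cos H_s = −tan(-43.9°) · tan(-9.9°) = -0.1680, so H_s = arccos(-0.1680) = 99.67°.
Day length = 2 H_s / 15° h⁻¹ = 199.34° / 15 = 13.289 h.

13.29 hours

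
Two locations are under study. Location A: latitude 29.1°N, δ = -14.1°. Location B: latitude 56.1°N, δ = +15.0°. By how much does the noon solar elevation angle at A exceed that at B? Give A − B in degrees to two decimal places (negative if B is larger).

A: 90° − |29.1 − (-14.1)| = 46.80°.
B: 90° − |56.1 − (15.0)| = 48.90°.
A − B = 46.80 − 48.90 = -2.10°.

-2.10°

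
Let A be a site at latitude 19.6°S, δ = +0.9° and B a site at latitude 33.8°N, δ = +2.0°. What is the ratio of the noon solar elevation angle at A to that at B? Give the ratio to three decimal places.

A: 90° − |-19.6 − (0.9)| = 69.50°.
B: 90° − |33.8 − (2.0)| = 58.20°.
Ratio A/B = 69.5000 / 58.2000 = 1.1942.

1.194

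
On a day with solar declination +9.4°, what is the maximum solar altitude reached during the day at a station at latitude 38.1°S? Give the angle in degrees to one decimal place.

At local solar noon the hour angle is zero, so the elevation is 90° − |φ − δ| = 90° − |-38.1° − (9.4°)| = 90° − 47.5° = 42.5°.

42.5°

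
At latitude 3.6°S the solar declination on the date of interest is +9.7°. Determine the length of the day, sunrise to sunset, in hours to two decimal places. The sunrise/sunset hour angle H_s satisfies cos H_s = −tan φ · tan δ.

The sunset hour angle satisfies cos H_s = −tan φ tan δ = 0.0108, giving H_s = 89.38°.
Day length = 2 H_s / 15° h⁻¹ = 178.76° / 15 = 11.917 h.

11.92 hours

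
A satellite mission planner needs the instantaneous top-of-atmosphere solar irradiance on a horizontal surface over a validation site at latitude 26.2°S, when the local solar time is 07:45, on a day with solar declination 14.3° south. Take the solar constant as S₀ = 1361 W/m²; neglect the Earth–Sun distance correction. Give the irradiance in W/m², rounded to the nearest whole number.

672 W/m²

Hour angle H = 15° × (7.75 − 12) = -63.75°.
With φ = -26.2°, δ = -14.3°, H = -63.75°: sin φ sin δ = 0.1091, cos φ cos δ cos H = 0.3846, so cos θ_z = 0.4937.
Top-of-atmosphere irradiance = S₀ cos θ_z = 1361 × 0.4937 = 671.93 W/m².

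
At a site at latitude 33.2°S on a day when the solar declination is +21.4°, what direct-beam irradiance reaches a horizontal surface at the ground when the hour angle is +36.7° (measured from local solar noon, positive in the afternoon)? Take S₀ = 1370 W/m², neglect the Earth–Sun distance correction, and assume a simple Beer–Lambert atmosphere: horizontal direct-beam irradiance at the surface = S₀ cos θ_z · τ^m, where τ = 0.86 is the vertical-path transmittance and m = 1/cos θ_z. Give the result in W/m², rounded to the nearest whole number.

408 W/m²

With φ = -33.2°, δ = 21.4°, H = 36.70°: sin φ sin δ = -0.1998, cos φ cos δ cos H = 0.6246, so cos θ_z = 0.4248.
Air mass m = 1/cos θ_z = 1/0.4248 = 2.354; τ^m = 0.86^2.354 = 0.7011.
Surface direct beam = 1370 × 0.4248 × 0.7011 = 408.02 W/m².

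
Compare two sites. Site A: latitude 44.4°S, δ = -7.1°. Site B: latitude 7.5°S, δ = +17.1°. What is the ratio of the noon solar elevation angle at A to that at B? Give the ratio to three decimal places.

0.806

A: 90° − |-44.4 − (-7.1)| = 52.70°.
B: 90° − |-7.5 − (17.1)| = 65.40°.
Ratio A/B = 52.7000 / 65.4000 = 0.8058.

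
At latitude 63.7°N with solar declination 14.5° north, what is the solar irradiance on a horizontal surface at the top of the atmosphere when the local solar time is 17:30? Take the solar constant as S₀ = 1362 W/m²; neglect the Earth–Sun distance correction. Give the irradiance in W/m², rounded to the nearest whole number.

382 W/m²

Hour angle H = 15° × (17.5 − 12) = 82.50°.
cos θ_z = sin φ sin δ + cos φ cos δ cos H = (0.8965)(0.2504) + (0.4431)(0.9681)(0.1305) = 0.2805.
Top-of-atmosphere irradiance = S₀ cos θ_z = 1362 × 0.2805 = 382.04 W/m².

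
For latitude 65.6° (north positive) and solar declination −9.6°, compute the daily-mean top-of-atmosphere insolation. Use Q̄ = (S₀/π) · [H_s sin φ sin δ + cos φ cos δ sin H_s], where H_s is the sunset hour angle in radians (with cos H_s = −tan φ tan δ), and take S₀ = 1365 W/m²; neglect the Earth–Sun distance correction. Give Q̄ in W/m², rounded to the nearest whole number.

86 W/m²

The sunset hour angle satisfies cos H_s = −tan φ tan δ = 0.3729, giving H_s = 68.11°. In radians, H_s = 1.1887.
H_s sin φ sin δ = 1.1887 × 0.9107 × -0.1668 = -0.1806.
cos φ cos δ sin H_s = 0.4131 × 0.9860 × 0.9279 = 0.3779.
Q̄ = (1365/π) × (-0.1806 + 0.3779) = 434.49 × 0.1973 = 85.72 W/m².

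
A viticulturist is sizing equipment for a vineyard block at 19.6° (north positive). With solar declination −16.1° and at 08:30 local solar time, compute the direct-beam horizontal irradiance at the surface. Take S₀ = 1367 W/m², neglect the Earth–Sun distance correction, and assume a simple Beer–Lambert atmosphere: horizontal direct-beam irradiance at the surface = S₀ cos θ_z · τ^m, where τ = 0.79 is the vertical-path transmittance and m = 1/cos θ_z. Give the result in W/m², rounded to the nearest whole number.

374 W/m²

Hour angle H = 15° × (8.5 − 12) = -52.50°.
With φ = 19.6°, δ = -16.1°, H = -52.50°: sin φ sin δ = -0.0930, cos φ cos δ cos H = 0.5510, so cos θ_z = 0.4580.
Air mass m = 1/cos θ_z = 1/0.4580 = 2.183; τ^m = 0.79^2.183 = 0.5978.
Surface direct beam = 1367 × 0.4580 × 0.5978 = 374.27 W/m².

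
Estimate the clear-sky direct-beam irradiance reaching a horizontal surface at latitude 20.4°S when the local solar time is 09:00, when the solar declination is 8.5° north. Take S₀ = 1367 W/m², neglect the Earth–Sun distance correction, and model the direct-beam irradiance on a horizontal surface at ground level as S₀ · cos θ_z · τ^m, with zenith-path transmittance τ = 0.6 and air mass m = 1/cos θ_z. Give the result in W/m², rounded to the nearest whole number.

354 W/m²

Hour angle H = 15° × (9 − 12) = -45.00°.
With φ = -20.4°, δ = 8.5°, H = -45.00°: sin φ sin δ = -0.0515, cos φ cos δ cos H = 0.6555, so cos θ_z = 0.6040.
Air mass m = 1/cos θ_z = 1/0.6040 = 1.656; τ^m = 0.6^1.656 = 0.4292.
Surface direct beam = 1367 × 0.6040 × 0.4292 = 354.38 W/m².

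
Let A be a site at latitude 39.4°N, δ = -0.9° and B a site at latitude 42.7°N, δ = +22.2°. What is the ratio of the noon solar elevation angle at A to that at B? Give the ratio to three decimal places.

0.715

A: 90° − |39.4 − (-0.9)| = 49.70°.
B: 90° − |42.7 − (22.2)| = 69.50°.
Ratio A/B = 49.7000 / 69.5000 = 0.7151.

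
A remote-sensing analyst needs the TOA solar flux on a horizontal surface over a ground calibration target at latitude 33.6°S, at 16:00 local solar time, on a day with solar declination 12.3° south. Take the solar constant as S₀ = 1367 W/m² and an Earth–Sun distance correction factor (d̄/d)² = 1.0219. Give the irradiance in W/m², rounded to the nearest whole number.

Hour angle H = 15° × (16 − 12) = 60.00°.
With φ = -33.6°, δ = -12.3°, H = 60.00°: sin φ sin δ = 0.1179, cos φ cos δ cos H = 0.4069, so cos θ_z = 0.5248.
Top-of-atmosphere irradiance = S₀ (d̄/d)² cos θ_z = 1367 × 1.0219 × 0.5248 = 733.11 W/m².

733 W/m²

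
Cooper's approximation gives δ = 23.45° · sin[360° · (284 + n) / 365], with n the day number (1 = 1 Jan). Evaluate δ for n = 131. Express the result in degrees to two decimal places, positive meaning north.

360 × (284 + 131) / 365 = 409.315°; sin(409.315°) = 0.7583.
δ = 23.45 × 0.7583 = 17.782° ≈ +17.78°.

+17.78°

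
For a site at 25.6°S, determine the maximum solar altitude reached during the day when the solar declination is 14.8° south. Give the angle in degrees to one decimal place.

79.2°

At local solar noon the hour angle is zero, so the elevation is 90° − |φ − δ| = 90° − |-25.6° − (-14.8°)| = 90° − 10.8° = 79.2°.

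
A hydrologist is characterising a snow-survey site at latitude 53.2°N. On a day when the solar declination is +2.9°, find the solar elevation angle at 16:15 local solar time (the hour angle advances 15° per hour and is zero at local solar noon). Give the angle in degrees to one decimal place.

17.8°

Hour angle H = 15° × (16.25 − 12) = 63.75°.
With φ = 53.2°, δ = 2.9°, H = 63.75°: sin φ sin δ = 0.0405, cos φ cos δ cos H = 0.2646, so cos θ_z = 0.3051.
θ_z = arccos(0.3051) = 72.24°, so the elevation is 90° − 72.24° = 17.76°.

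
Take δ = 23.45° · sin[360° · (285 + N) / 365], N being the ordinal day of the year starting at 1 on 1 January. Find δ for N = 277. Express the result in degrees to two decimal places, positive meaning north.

-5.79°

360 × (285 + 277) / 365 = 554.301°; sin(554.301°) = -0.2470.
δ = 23.45 × -0.2470 = -5.792° ≈ -5.79°.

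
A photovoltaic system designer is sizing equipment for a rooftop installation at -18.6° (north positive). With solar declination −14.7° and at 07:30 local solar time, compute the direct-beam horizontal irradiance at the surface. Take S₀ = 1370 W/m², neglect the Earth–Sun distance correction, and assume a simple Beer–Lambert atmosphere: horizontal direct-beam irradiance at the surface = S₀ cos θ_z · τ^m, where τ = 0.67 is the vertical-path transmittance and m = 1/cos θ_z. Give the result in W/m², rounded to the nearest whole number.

Hour angle H = 15° × (7.5 − 12) = -67.50°.
cos θ_z = sin φ sin δ + cos φ cos δ cos H = (-0.3190)(-0.2538) + (0.9478)(0.9673)(0.3827) = 0.4318.
Air mass m = 1/cos θ_z = 1/0.4318 = 2.316; τ^m = 0.67^2.316 = 0.3955.
Surface direct beam = 1370 × 0.4318 × 0.3955 = 233.96 W/m².

234 W/m²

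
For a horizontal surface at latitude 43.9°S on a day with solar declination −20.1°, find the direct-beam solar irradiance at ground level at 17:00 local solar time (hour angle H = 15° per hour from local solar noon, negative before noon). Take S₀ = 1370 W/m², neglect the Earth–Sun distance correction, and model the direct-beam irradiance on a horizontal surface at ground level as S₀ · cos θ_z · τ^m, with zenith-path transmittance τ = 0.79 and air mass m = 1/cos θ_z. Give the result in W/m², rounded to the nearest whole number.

Hour angle H = 15° × (17 − 12) = 75.00°.
cos θ_z = sin φ sin δ + cos φ cos δ cos H = (-0.6934)(-0.3437) + (0.7206)(0.9391)(0.2588) = 0.4135.
Air mass m = 1/cos θ_z = 1/0.4135 = 2.418; τ^m = 0.79^2.418 = 0.5655.
Surface direct beam = 1370 × 0.4135 × 0.5655 = 320.35 W/m².

320 W/m²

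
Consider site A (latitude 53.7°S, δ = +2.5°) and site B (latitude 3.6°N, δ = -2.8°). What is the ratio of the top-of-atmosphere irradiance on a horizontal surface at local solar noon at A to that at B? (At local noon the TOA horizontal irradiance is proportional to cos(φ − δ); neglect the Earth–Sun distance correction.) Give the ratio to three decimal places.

0.560

A: cos θ_z = cos(-53.7° − (2.5°)) = 0.5563.
B: cos θ_z = cos(3.6° − (-2.8°)) = 0.9938.
Ratio A/B = 0.5563 / 0.9938 = 0.5598.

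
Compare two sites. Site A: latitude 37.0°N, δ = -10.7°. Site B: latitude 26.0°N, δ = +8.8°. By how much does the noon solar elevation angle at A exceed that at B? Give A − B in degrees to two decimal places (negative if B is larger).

-30.50°

A: 90° − |37.0 − (-10.7)| = 42.30°.
B: 90° − |26.0 − (8.8)| = 72.80°.
A − B = 42.30 − 72.80 = -30.50°.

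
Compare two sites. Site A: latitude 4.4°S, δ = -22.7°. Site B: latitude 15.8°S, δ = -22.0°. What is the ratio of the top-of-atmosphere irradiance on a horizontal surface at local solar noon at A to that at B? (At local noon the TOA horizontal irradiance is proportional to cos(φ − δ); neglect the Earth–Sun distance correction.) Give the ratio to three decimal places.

0.955

A: cos θ_z = cos(-4.4° − (-22.7°)) = 0.9494.
B: cos θ_z = cos(-15.8° − (-22.0°)) = 0.9942.
Ratio A/B = 0.9494 / 0.9942 = 0.9549.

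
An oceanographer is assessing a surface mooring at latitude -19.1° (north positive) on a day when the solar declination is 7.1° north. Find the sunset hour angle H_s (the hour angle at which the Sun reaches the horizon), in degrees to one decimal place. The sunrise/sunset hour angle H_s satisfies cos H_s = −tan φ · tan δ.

The sunset hour angle satisfies cos H_s = −tan φ tan δ = 0.0431, giving H_s = 87.53°.

87.5°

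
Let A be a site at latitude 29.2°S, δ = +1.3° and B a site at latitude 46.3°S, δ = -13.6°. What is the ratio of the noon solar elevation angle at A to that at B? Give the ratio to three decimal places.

A: 90° − |-29.2 − (1.3)| = 59.50°.
B: 90° − |-46.3 − (-13.6)| = 57.30°.
Ratio A/B = 59.5000 / 57.3000 = 1.0384.

1.038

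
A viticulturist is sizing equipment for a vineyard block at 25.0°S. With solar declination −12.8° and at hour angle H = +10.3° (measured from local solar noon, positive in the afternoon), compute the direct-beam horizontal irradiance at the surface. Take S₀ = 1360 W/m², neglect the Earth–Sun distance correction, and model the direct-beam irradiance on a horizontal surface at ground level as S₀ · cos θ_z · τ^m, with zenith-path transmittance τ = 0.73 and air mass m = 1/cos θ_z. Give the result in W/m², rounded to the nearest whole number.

945 W/m²

With φ = -25.0°, δ = -12.8°, H = 10.30°: sin φ sin δ = 0.0936, cos φ cos δ cos H = 0.8695, so cos θ_z = 0.9631.
Air mass m = 1/cos θ_z = 1/0.9631 = 1.038; τ^m = 0.73^1.038 = 0.7213.
Surface direct beam = 1360 × 0.9631 × 0.7213 = 944.77 W/m².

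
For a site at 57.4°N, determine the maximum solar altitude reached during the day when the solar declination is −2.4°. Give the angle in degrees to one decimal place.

At local solar noon the hour angle is zero, so the elevation is 90° − |φ − δ| = 90° − |57.4° − (-2.4°)| = 90° − 59.8° = 30.2°.

30.2°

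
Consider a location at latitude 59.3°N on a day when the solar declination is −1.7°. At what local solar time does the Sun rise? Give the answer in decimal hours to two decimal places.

The sunset hour angle satisfies cos H_s = −tan φ tan δ = 0.0500, giving H_s = 87.13°.
Sunrise is at 12 − H_s/15 = 12 − 5.809 = 6.191 h local solar time.

6.19 h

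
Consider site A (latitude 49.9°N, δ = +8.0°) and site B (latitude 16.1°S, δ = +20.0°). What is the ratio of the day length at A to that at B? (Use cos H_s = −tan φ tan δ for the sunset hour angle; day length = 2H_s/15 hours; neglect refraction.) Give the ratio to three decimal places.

A: H_s = arccos(−tan 49.9° · tan 8.0°) = 99.61°, so 2H_s/15 = 13.2813 h.
B: H_s = arccos(−tan -16.1° · tan 20.0°) = 83.97°, so 2H_s/15 = 11.1960 h.
Ratio A/B = 13.2813 / 11.1960 = 1.1863.

1.186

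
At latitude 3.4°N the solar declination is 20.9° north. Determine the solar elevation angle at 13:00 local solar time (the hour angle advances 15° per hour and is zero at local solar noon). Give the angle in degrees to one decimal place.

Hour angle H = 15° × (13 − 12) = 15.00°.
cos θ_z = sin φ sin δ + cos φ cos δ cos H = (0.0593)(0.3567) + (0.9982)(0.9342)(0.9659) = 0.9219.
θ_z = arccos(0.9219) = 22.79°, so the elevation is 90° − 22.79° = 67.21°.

67.2°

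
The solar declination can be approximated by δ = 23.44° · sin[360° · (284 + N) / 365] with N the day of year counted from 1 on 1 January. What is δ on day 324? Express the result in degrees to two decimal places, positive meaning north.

360 × (284 + 324) / 365 = 599.671°; sin(599.671°) = -0.8631.
δ = 23.44 × -0.8631 = -20.231° ≈ -20.23°.

-20.23°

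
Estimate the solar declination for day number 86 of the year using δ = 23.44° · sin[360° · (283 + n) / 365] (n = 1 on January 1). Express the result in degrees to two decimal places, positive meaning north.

+1.61°

360 × (283 + 86) / 365 = 363.945°; sin(363.945°) = 0.0688.
δ = 23.44 × 0.0688 = 1.613° ≈ +1.61°.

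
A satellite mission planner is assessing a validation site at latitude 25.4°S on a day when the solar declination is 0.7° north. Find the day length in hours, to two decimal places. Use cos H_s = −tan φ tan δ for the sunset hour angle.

11.96 hours

The sunset hour angle satisfies cos H_s = −tan φ tan δ = 0.0058, giving H_s = 89.67°.
Day length = 2 H_s / 15° h⁻¹ = 179.34° / 15 = 11.956 h.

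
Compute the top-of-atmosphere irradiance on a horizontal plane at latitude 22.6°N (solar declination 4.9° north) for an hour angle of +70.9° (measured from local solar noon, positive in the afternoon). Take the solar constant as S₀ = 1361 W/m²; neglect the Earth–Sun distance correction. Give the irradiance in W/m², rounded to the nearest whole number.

cos θ_z = sin(22.6°) sin(4.9°) + cos(22.6°) cos(4.9°) cos(70.90°) = 0.0328 + 0.3010 = 0.3338.
Top-of-atmosphere irradiance = S₀ cos θ_z = 1361 × 0.3338 = 454.30 W/m².

454 W/m²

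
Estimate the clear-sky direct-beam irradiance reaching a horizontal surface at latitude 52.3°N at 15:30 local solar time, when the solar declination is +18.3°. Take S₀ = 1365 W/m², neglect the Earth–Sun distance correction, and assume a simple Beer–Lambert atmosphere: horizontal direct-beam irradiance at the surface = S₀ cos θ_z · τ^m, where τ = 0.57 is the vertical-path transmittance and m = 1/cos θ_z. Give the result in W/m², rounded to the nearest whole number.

Hour angle H = 15° × (15.5 − 12) = 52.50°.
cos θ_z = sin(52.3°) sin(18.3°) + cos(52.3°) cos(18.3°) cos(52.50°) = 0.2484 + 0.3534 = 0.6018.
Air mass m = 1/cos θ_z = 1/0.6018 = 1.662; τ^m = 0.57^1.662 = 0.3929.
Surface direct beam = 1365 × 0.6018 × 0.3929 = 322.75 W/m².

323 W/m²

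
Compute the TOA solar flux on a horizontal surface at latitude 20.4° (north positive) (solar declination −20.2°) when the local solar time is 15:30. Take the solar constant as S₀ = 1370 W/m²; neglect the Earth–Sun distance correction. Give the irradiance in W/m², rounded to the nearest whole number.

Hour angle H = 15° × (15.5 − 12) = 52.50°.
cos θ_z = sin(20.4°) sin(-20.2°) + cos(20.4°) cos(-20.2°) cos(52.50°) = -0.1204 + 0.5355 = 0.4151.
Top-of-atmosphere irradiance = S₀ cos θ_z = 1370 × 0.4151 = 568.69 W/m².

569 W/m²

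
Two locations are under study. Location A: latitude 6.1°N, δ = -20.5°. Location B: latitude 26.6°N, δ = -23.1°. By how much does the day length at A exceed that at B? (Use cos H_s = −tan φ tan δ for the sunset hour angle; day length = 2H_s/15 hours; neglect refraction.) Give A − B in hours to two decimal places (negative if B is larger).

+1.34 h

A: H_s = arccos(−tan 6.1° · tan -20.5°) = 87.71°, so 2H_s/15 = 11.6947 h.
B: H_s = arccos(−tan 26.6° · tan -23.1°) = 77.67°, so 2H_s/15 = 10.3560 h.
A − B = 11.6947 − 10.3560 = 1.3387 h.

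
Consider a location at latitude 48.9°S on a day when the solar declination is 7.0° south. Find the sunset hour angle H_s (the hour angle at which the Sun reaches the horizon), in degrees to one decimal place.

cos H_s = −tan(-48.9°) · tan(-7.0°) = -0.1408, so H_s = arccos(-0.1408) = 98.09°.

98.1°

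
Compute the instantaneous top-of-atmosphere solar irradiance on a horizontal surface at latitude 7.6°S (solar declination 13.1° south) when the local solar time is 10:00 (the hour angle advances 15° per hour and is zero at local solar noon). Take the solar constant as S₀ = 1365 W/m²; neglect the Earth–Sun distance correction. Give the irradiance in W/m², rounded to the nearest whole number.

1182 W/m²

Hour angle H = 15° × (10 − 12) = -30.00°.
cos θ_z = sin(-7.6°) sin(-13.1°) + cos(-7.6°) cos(-13.1°) cos(-30.00°) = 0.0300 + 0.8361 = 0.8661.
Top-of-atmosphere irradiance = S₀ cos θ_z = 1365 × 0.8661 = 1182.23 W/m².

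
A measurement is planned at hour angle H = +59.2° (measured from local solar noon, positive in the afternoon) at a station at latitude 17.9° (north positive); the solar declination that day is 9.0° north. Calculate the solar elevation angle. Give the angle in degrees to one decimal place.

32.0°

With φ = 17.9°, δ = 9.0°, H = 59.20°: sin φ sin δ = 0.0481, cos φ cos δ cos H = 0.4813, so cos θ_z = 0.5294.
θ_z = arccos(0.5294) = 58.04°, so the elevation is 90° − 58.04° = 31.96°.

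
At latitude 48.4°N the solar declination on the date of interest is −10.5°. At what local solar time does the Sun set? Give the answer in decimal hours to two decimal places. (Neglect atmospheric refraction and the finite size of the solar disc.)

cos H_s = −tan(48.4°) · tan(-10.5°) = 0.2088, so H_s = arccos(0.2088) = 77.95°.
Sunset is at 12 + H_s/15 = 12 + 5.197 = 17.197 h local solar time.

17.20 h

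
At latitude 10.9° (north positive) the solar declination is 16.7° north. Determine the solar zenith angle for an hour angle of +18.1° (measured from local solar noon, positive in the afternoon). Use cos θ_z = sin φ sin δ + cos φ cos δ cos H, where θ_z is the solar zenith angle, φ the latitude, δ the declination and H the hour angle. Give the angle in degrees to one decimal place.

18.5°

cos θ_z = sin φ sin δ + cos φ cos δ cos H = (0.1891)(0.2874) + (0.9820)(0.9578)(0.9505) = 0.9483.
θ_z = arccos(0.9483) = 18.50°.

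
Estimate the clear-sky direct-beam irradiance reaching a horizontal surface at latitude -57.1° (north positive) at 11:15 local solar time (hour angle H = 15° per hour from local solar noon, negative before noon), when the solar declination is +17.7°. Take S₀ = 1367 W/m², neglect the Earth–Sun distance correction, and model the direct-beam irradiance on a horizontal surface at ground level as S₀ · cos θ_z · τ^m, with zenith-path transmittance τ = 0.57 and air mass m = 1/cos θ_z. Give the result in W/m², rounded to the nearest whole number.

Hour angle H = 15° × (11.25 − 12) = -11.25°.
With φ = -57.1°, δ = 17.7°, H = -11.25°: sin φ sin δ = -0.2553, cos φ cos δ cos H = 0.5075, so cos θ_z = 0.2522.
Air mass m = 1/cos θ_z = 1/0.2522 = 3.965; τ^m = 0.57^3.965 = 0.1077.
Surface direct beam = 1367 × 0.2522 × 0.1077 = 37.13 W/m².

37 W/m²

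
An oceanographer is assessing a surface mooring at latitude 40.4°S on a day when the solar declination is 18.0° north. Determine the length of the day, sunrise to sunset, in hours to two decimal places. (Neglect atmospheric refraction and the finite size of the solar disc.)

9.86 hours

−tan φ tan δ = −(-0.8511)(0.3249) = 0.2765; H_s = arccos(0.2765) = 73.95°.
Day length = 2 H_s / 15° h⁻¹ = 147.90° / 15 = 9.860 h.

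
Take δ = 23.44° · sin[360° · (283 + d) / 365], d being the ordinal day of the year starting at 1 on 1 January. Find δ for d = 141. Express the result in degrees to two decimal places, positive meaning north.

+19.92°

360 × (283 + 141) / 365 = 418.192°; sin(418.192°) = 0.8498.
δ = 23.44 × 0.8498 = 19.919° ≈ +19.92°.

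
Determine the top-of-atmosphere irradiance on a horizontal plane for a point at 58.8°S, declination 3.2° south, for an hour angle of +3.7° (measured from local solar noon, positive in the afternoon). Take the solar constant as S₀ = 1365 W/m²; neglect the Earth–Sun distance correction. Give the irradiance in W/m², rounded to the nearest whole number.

770 W/m²

cos θ_z = sin φ sin δ + cos φ cos δ cos H = (-0.8554)(-0.0558) + (0.5180)(0.9984)(0.9979) = 0.5638.
Top-of-atmosphere irradiance = S₀ cos θ_z = 1365 × 0.5638 = 769.59 W/m².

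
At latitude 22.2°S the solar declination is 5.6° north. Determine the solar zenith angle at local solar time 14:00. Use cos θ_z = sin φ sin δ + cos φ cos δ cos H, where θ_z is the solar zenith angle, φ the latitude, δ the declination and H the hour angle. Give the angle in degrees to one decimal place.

40.4°

Hour angle H = 15° × (14 − 12) = 30.00°.
cos θ_z = sin φ sin δ + cos φ cos δ cos H = (-0.3778)(0.0976) + (0.9259)(0.9952)(0.8660) = 0.7611.
θ_z = arccos(0.7611) = 40.44°.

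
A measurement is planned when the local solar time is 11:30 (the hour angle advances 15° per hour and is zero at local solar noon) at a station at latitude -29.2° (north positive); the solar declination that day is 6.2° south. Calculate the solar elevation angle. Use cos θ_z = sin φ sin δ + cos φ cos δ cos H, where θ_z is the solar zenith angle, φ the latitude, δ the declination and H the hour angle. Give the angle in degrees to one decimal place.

65.9°

Hour angle H = 15° × (11.5 − 12) = -7.50°.
cos θ_z = sin(-29.2°) sin(-6.2°) + cos(-29.2°) cos(-6.2°) cos(-7.50°) = 0.0527 + 0.8604 = 0.9131.
θ_z = arccos(0.9131) = 24.06°, so the elevation is 90° − 24.06° = 65.94°.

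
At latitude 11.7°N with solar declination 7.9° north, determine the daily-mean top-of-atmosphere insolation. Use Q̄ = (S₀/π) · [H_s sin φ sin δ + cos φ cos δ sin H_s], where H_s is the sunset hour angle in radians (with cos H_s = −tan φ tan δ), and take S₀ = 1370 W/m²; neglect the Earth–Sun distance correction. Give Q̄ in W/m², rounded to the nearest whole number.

442 W/m²

−tan φ tan δ = −(0.2071)(0.1388) = -0.0287; H_s = arccos(-0.0287) = 91.64°. In radians, H_s = 1.5994.
H_s sin φ sin δ = 1.5994 × 0.2028 × 0.1374 = 0.0446.
cos φ cos δ sin H_s = 0.9792 × 0.9905 × 0.9996 = 0.9695.
Q̄ = (1370/π) × (0.0446 + 0.9695) = 436.08 × 1.0141 = 442.23 W/m².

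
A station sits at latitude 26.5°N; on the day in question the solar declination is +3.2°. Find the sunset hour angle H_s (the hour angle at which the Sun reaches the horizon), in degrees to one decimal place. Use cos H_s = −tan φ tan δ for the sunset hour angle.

91.6°

−tan φ tan δ = −(0.4986)(0.0559) = -0.0279; H_s = arccos(-0.0279) = 91.60°.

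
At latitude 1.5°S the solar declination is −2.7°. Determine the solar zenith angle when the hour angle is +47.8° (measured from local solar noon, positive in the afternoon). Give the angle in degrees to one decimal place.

cos θ_z = sin(-1.5°) sin(-2.7°) + cos(-1.5°) cos(-2.7°) cos(47.80°) = 0.0012 + 0.6707 = 0.6719.
θ_z = arccos(0.6719) = 47.79°.

47.8°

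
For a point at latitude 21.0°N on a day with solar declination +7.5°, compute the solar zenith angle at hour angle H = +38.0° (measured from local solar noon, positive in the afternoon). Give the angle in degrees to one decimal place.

With φ = 21.0°, δ = 7.5°, H = 38.00°: sin φ sin δ = 0.0468, cos φ cos δ cos H = 0.7294, so cos θ_z = 0.7762.
θ_z = arccos(0.7762) = 39.09°.

39.1°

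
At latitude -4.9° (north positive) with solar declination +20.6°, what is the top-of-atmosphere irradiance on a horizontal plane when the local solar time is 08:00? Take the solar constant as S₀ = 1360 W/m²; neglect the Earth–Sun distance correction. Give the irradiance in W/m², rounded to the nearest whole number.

Hour angle H = 15° × (8 − 12) = -60.00°.
cos θ_z = sin φ sin δ + cos φ cos δ cos H = (-0.0854)(0.3518) + (0.9963)(0.9361)(0.5000) = 0.4363.
Top-of-atmosphere irradiance = S₀ cos θ_z = 1360 × 0.4363 = 593.37 W/m².

593 W/m²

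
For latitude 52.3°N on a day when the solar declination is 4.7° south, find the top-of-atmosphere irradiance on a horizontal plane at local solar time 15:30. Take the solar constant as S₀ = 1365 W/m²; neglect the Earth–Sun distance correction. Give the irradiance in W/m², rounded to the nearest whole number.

Hour angle H = 15° × (15.5 − 12) = 52.50°.
cos θ_z = sin φ sin δ + cos φ cos δ cos H = (0.7912)(-0.0819) + (0.6115)(0.9966)(0.6088) = 0.3062.
Top-of-atmosphere irradiance = S₀ cos θ_z = 1365 × 0.3062 = 417.96 W/m².

418 W/m²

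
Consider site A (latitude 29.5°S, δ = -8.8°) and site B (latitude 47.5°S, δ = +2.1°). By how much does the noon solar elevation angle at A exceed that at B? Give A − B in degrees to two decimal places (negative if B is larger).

A: 90° − |-29.5 − (-8.8)| = 69.30°.
B: 90° − |-47.5 − (2.1)| = 40.40°.
A − B = 69.30 − 40.40 = 28.90°.

+28.90°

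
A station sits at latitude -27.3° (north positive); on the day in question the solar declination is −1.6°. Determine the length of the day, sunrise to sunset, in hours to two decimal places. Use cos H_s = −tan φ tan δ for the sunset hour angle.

12.11 hours

−tan φ tan δ = −(-0.5161)(-0.0279) = -0.0144; H_s = arccos(-0.0144) = 90.83°.
Day length = 2 H_s / 15° h⁻¹ = 181.66° / 15 = 12.111 h.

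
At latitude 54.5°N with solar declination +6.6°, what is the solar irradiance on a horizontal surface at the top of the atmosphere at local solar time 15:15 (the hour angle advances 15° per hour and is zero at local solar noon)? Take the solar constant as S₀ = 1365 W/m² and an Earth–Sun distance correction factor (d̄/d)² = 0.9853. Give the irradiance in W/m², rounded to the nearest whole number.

Hour angle H = 15° × (15.25 − 12) = 48.75°.
cos θ_z = sin(54.5°) sin(6.6°) + cos(54.5°) cos(6.6°) cos(48.75°) = 0.0936 + 0.3803 = 0.4739.
Top-of-atmosphere irradiance = S₀ (d̄/d)² cos θ_z = 1365 × 0.9853 × 0.4739 = 637.36 W/m².

637 W/m²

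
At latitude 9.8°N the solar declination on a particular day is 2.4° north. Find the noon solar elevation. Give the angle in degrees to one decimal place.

At local solar noon the hour angle is zero, so the elevation is 90° − |φ − δ| = 90° − |9.8° − (2.4°)| = 90° − 7.4° = 82.6°.

82.6°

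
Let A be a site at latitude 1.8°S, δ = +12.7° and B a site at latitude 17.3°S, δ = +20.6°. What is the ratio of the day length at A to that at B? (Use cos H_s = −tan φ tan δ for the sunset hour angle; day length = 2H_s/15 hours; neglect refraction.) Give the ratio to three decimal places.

1.076

A: H_s = arccos(−tan -1.8° · tan 12.7°) = 89.59°, so 2H_s/15 = 11.9453 h.
B: H_s = arccos(−tan -17.3° · tan 20.6°) = 83.28°, so 2H_s/15 = 11.1040 h.
Ratio A/B = 11.9453 / 11.1040 = 1.0758.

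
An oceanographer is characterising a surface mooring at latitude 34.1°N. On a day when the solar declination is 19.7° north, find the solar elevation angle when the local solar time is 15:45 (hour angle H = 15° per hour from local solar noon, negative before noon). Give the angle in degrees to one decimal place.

Hour angle H = 15° × (15.75 − 12) = 56.25°.
With φ = 34.1°, δ = 19.7°, H = 56.25°: sin φ sin δ = 0.1890, cos φ cos δ cos H = 0.4331, so cos θ_z = 0.6221.
θ_z = arccos(0.6221) = 51.53°, so the elevation is 90° − 51.53° = 38.47°.

38.5°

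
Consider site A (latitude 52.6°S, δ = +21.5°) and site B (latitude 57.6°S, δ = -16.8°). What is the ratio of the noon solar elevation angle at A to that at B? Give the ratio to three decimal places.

A: 90° − |-52.6 − (21.5)| = 15.90°.
B: 90° − |-57.6 − (-16.8)| = 49.20°.
Ratio A/B = 15.9000 / 49.2000 = 0.3232.

0.323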